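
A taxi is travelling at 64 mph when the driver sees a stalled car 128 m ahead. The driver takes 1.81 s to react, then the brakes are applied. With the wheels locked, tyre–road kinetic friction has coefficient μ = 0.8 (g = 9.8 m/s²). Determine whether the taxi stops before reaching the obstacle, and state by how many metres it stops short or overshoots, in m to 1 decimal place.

64 mph × 0.44704 = 28.6106 m/s.
a = μg = 0.8 × 9.8 = 7.840 m/s².
Reaction distance = 28.6106 × 1.81 = 51.785 m.
Braking distance = v²/(2a) = 818.566 / 15.680 = 52.204 m.
Total stopping distance = 51.785 + 52.204 = 103.989 m, vs 128 m available — it stops with 128 − 103.989 = 24.011 m to spare.

Yes — it stops 24.0 m short of the obstacle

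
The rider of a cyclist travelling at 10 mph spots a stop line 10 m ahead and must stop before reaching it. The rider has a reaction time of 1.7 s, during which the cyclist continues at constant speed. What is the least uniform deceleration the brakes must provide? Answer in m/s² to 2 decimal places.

10 mph × 0.44704 = 4.4704 m/s.
Distance covered during reaction = 4.4704 × 1.7 = 7.600 m.
Distance available for braking: 10 − 7.600 = 2.400 m.
v² = 2a·d ⇒ a = v²/(2d) = 4.4704² / (2 × 2.400) = 19.984 / 4.800 = 4.1633 m/s².

Required deceleration ≈ 4.16 m/s²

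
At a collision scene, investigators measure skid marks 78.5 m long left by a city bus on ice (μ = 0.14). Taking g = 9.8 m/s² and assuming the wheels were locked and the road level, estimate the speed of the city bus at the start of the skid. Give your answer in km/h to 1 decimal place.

Initial speed ≈ 52.8 km/h

Deceleration a = μg = 0.14 × 9.8 = 1.372 m/s².
v = √(2a·d) = √(2 × 1.372 × 78.5) = √215.404 = 14.6766 m/s.
= 14.6766 × 3.6 = 52.836 km/h.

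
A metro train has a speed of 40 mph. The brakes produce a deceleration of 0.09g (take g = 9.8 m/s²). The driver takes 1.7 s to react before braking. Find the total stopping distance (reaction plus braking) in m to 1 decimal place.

40 mph × 0.44704 = 17.8816 m/s.
a = 0.09 × 9.8 = 0.882 m/s².
Reaction distance = v·t_r = 17.8816 × 1.7 = 30.399 m.
Braking distance = v²/(2a) = 17.8816² / (2 × 0.882) = 319.752 / 1.764 = 181.265 m.
Total = 30.399 + 181.265 = 211.664 m.

Total stopping distance ≈ 211.7 m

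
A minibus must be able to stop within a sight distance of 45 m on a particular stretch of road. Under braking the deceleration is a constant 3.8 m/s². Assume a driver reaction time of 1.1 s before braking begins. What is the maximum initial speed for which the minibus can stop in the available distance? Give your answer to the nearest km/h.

Stopping distance: v·t_r + v²/(2a) = 45 with t_r = 1.1 s and a = 3.800 m/s².
So v² + 8.360 v − 342.00 = 0.
Positive root: v = −a·t_r + √((a·t_r)² + 2a·d) = −4.180 + √(17.472 + 342.00) = 14.7797 m/s.
14.7797 m/s × 3.6 = 53.207 km/h.

Maximum speed ≈ 53 km/h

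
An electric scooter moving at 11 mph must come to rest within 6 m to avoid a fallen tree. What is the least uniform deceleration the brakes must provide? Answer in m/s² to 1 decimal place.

11 mph × 0.44704 = 4.9174 m/s.
v² = 2a·d ⇒ a = v²/(2d) = 4.9174² / (2 × 6.000) = 24.181 / 12.000 = 2.0151 m/s².

Required deceleration ≈ 2.0 m/s²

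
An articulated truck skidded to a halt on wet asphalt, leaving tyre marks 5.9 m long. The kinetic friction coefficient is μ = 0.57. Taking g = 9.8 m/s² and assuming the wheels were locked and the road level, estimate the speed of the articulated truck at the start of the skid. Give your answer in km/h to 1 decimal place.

Initial speed ≈ 29.2 km/h

Deceleration a = μg = 0.57 × 9.8 = 5.586 m/s².
v = √(2a·d) = √(2 × 5.586 × 5.9) = √65.915 = 8.1188 m/s.
= 8.1188 × 3.6 = 29.228 km/h.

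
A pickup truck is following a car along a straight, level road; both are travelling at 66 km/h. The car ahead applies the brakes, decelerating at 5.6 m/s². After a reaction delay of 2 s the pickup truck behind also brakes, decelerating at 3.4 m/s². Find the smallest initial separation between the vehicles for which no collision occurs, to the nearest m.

66 km/h ÷ 3.6 = 18.3333 m/s.
Leader travels v²/(2a_L) = 336.110 / 11.200 = 30.010 m before stopping.
Follower covers v·t_r = 18.3333 × 2 = 36.667 m while reacting, then v²/(2a_F) = 336.110 / 6.800 = 49.428 m while braking, for a total of 36.667 + 49.428 = 86.095 m.
Since a_F ≤ a_L and the follower starts braking later, the follower is never slower than the leader, so the closest approach is when both have stopped.
Minimum gap = 86.095 − 30.010 = 56.085 m.

Minimum gap ≈ 56 m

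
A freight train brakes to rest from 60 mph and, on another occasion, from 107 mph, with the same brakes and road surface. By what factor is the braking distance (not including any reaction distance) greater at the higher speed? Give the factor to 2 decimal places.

Factor ≈ 3.18

Braking distance d = v²/(2a), so with a fixed, d ∝ v².
Factor = (107/60)² = 1.7833² = 3.1802.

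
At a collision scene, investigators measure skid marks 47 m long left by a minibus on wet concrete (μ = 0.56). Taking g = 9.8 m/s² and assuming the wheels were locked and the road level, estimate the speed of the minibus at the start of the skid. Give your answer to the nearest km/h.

Deceleration a = μg = 0.56 × 9.8 = 5.488 m/s².
v = √(2a·d) = √(2 × 5.488 × 47) = √515.872 = 22.7128 m/s.
= 22.7128 × 3.6 = 81.766 km/h.

Initial speed ≈ 82 km/h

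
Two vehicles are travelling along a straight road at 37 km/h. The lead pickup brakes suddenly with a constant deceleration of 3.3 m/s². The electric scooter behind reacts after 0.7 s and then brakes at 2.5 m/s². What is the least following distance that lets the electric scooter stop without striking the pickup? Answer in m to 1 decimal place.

37 km/h ÷ 3.6 = 10.2778 m/s.
Leader travels v²/(2a_L) = 105.633 / 6.600 = 16.005 m before stopping.
Follower covers v·t_r = 10.2778 × 0.7 = 7.194 m while reacting, then v²/(2a_F) = 105.633 / 5.000 = 21.127 m while braking, for a total of 7.194 + 21.127 = 28.321 m.
Since a_F ≤ a_L and the follower starts braking later, the follower is never slower than the leader, so the closest approach is when both have stopped.
Minimum gap = 28.321 − 16.005 = 12.316 m.

Minimum gap ≈ 12.3 m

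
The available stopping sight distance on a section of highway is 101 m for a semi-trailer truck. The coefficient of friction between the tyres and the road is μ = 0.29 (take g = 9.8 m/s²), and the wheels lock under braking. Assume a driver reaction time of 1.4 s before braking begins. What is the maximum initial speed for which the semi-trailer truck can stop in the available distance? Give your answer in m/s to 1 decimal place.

Maximum speed ≈ 20.3 m/s

a = μg = 0.29 × 9.8 = 2.842 m/s².
Stopping distance: v·t_r + v²/(2a) = 101 with t_r = 1.4 s and a = 2.842 m/s².
So v² + 7.958 v − 574.08 = 0.
Positive root: v = −a·t_r + √((a·t_r)² + 2a·d) = −3.979 + √(15.832 + 574.08) = 20.3091 m/s.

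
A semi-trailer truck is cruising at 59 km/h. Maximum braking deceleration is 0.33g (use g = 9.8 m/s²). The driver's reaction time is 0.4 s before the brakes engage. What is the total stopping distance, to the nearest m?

59 km/h ÷ 3.6 = 16.3889 m/s.
a = 0.33 × 9.8 = 3.234 m/s².
Reaction distance = v·t_r = 16.3889 × 0.4 = 6.556 m.
Braking distance = v²/(2a) = 16.3889² / (2 × 3.234) = 268.596 / 6.468 = 41.527 m.
Total = 6.556 + 41.527 = 48.083 m.

Total stopping distance ≈ 48 m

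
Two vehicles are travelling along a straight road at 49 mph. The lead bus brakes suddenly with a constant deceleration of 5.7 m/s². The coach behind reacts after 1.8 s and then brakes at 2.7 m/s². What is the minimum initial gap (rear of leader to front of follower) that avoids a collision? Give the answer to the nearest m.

Minimum gap ≈ 86 m

49 mph × 0.44704 = 21.9050 m/s.
Leader travels v²/(2a_L) = 479.829 / 11.400 = 42.090 m before stopping.
Follower covers v·t_r = 21.9050 × 1.8 = 39.429 m while reacting, then v²/(2a_F) = 479.829 / 5.400 = 88.857 m while braking, for a total of 39.429 + 88.857 = 128.286 m.
Since a_F ≤ a_L and the follower starts braking later, the follower is never slower than the leader, so the closest approach is when both have stopped.
Minimum gap = 128.286 − 42.090 = 86.196 m.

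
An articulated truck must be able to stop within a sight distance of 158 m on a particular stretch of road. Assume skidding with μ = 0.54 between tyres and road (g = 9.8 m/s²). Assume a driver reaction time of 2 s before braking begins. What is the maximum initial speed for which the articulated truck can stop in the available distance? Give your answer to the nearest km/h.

a = μg = 0.54 × 9.8 = 5.292 m/s².
Stopping distance: v·t_r + v²/(2a) = 158 with t_r = 2 s and a = 5.292 m/s².
So v² + 21.168 v − 1672.27 = 0.
Positive root: v = −a·t_r + √((a·t_r)² + 2a·d) = −10.584 + √(112.021 + 1672.27) = 31.6569 m/s.
31.6569 m/s × 3.6 = 113.965 km/h.

Maximum speed ≈ 114 km/h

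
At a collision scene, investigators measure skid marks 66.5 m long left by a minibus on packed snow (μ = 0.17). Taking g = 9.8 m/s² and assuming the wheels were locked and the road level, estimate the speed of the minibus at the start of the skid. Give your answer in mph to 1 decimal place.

Initial speed ≈ 33.3 mph

Deceleration a = μg = 0.17 × 9.8 = 1.666 m/s².
v = √(2a·d) = √(2 × 1.666 × 66.5) = √221.578 = 14.8855 m/s.
= 14.8855 ÷ 0.44704 = 33.298 mph.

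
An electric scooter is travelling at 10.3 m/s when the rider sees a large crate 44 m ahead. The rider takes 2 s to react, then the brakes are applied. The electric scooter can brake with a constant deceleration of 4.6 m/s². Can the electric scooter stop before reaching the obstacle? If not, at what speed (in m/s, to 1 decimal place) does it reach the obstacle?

Yes — it stops about 11.9 m short of the obstacle, so it never reaches it

Reaction distance = 10.3000 × 2 = 20.600 m.
Braking distance = v²/(2a) = 106.090 / 9.200 = 11.532 m.
Total stopping distance = 20.600 + 11.532 = 32.132 m, vs 44 m available — it stops with 44 − 32.132 = 11.868 m to spare.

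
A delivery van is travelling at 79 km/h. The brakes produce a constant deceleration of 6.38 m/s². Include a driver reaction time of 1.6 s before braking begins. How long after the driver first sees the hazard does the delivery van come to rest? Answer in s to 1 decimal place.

79 km/h ÷ 3.6 = 21.9444 m/s.
Braking time = v/a = 21.9444 / 6.380 = 3.440 s.
Total = 1.6 + 3.440 = 5.040 s.

Total time ≈ 5.0 s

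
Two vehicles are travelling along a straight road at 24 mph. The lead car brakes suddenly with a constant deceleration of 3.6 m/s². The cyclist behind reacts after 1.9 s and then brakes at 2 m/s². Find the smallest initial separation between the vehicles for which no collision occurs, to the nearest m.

24 mph × 0.44704 = 10.7290 m/s.
Leader travels v²/(2a_L) = 115.111 / 7.200 = 15.988 m before stopping.
Follower covers v·t_r = 10.7290 × 1.9 = 20.385 m while reacting, then v²/(2a_F) = 115.111 / 4.000 = 28.778 m while braking, for a total of 20.385 + 28.778 = 49.163 m.
Since a_F ≤ a_L and the follower starts braking later, the follower is never slower than the leader, so the closest approach is when both have stopped.
Minimum gap = 49.163 − 15.988 = 33.175 m.

Minimum gap ≈ 33 m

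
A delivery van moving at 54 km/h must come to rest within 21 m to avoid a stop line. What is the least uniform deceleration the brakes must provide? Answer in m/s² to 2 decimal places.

54 km/h ÷ 3.6 = 15.0000 m/s.
v² = 2a·d ⇒ a = v²/(2d) = 15.0000² / (2 × 21.000) = 225.000 / 42.000 = 5.3571 m/s².

Required deceleration ≈ 5.36 m/s²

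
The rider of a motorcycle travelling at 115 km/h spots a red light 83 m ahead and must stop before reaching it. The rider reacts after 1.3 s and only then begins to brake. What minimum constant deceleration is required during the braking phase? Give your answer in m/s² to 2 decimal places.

115 km/h ÷ 3.6 = 31.9444 m/s.
Distance covered during reaction = 31.9444 × 1.3 = 41.528 m.
Distance available for braking: 83 − 41.528 = 41.472 m.
v² = 2a·d ⇒ a = v²/(2d) = 31.9444² / (2 × 41.472) = 1020.445 / 82.944 = 12.3028 m/s².

Required deceleration ≈ 12.30 m/s²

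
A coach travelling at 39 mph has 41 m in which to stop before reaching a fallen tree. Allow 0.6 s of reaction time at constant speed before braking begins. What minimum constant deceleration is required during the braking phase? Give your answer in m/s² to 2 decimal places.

39 mph × 0.44704 = 17.4346 m/s.
Distance covered during reaction = 17.4346 × 0.6 = 10.461 m.
Distance available for braking: 41 − 10.461 = 30.539 m.
v² = 2a·d ⇒ a = v²/(2d) = 17.4346² / (2 × 30.539) = 303.965 / 61.078 = 4.9767 m/s².

Required deceleration ≈ 4.98 m/s²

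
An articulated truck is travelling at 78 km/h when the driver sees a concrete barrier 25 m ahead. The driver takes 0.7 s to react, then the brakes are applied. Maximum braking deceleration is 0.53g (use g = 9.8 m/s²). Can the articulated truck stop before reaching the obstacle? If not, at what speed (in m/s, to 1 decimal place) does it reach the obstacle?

78 km/h ÷ 3.6 = 21.6667 m/s.
a = 0.53 × 9.8 = 5.194 m/s².
Reaction distance = 21.6667 × 0.7 = 15.167 m.
Braking distance needed to stop: v²/(2a) = 469.446 / 10.388 = 45.191 m, so total needed = 15.167 + 45.191 = 60.358 m > 25 m — it cannot stop.
Distance remaining when braking begins: 25 − 15.167 = 9.833 m.
v² = v₀² − 2a·d = 469.446 − 2 × 5.194 × 9.833 = 367.301 m²/s².
v = √367.301 = 19.165 m/s.

No — it strikes the obstacle at 19.2 m/s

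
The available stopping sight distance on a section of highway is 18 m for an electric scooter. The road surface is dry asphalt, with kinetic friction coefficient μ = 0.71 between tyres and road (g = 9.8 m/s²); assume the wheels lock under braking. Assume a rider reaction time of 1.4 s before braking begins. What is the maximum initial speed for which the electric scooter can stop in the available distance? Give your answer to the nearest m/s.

a = μg = 0.71 × 9.8 = 6.958 m/s².
Stopping distance: v·t_r + v²/(2a) = 18 with t_r = 1.4 s and a = 6.958 m/s².
So v² + 19.482 v − 250.49 = 0.
Positive root: v = −a·t_r + √((a·t_r)² + 2a·d) = −9.741 + √(94.887 + 250.49) = 8.8433 m/s.

Maximum speed ≈ 9 m/s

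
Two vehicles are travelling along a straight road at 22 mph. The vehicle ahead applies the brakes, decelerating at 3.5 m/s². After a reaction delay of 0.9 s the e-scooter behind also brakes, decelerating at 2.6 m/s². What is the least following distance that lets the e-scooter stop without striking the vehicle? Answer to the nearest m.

Minimum gap ≈ 14 m

22 mph × 0.44704 = 9.8349 m/s.
Leader travels v²/(2a_L) = 96.725 / 7.000 = 13.818 m before stopping.
Follower covers v·t_r = 9.8349 × 0.9 = 8.851 m while reacting, then v²/(2a_F) = 96.725 / 5.200 = 18.601 m while braking, for a total of 8.851 + 18.601 = 27.452 m.
Since a_F ≤ a_L and the follower starts braking later, the follower is never slower than the leader, so the closest approach is when both have stopped.
Minimum gap = 27.452 − 13.818 = 13.634 m.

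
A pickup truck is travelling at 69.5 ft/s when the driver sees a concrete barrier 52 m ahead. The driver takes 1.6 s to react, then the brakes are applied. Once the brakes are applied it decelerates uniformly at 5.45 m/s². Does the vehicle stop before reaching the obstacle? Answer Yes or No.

69.5 ft/s × 0.3048 = 21.1836 m/s.
Reaction distance = 21.1836 × 1.6 = 33.894 m.
Braking distance = v²/(2a) = 448.745 / 10.900 = 41.169 m.
Total stopping distance = 33.894 + 41.169 = 75.063 m, vs 52 m available — it cannot stop in time and overshoots by 75.063 − 52 = 23.063 m.

No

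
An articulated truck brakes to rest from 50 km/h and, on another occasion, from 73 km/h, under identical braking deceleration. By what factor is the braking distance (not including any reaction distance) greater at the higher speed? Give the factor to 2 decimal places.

Braking distance d = v²/(2a), so with a fixed, d ∝ v².
Factor = (73/50)² = 1.4600² = 2.1316.

Factor ≈ 2.13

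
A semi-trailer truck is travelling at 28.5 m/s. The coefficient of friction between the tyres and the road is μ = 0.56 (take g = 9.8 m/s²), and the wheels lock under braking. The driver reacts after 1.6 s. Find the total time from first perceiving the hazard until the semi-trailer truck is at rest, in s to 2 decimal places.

Total time ≈ 6.79 s

a = μg = 0.56 × 9.8 = 5.488 m/s².
Braking time = v/a = 28.5000 / 5.488 = 5.193 s.
Total = 1.6 + 5.193 = 6.793 s.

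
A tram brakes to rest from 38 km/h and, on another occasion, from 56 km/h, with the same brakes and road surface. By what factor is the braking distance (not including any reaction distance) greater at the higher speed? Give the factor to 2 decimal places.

Braking distance d = v²/(2a), so with a fixed, d ∝ v².
Factor = (56/38)² = 1.4737² = 2.1718.

Factor ≈ 2.17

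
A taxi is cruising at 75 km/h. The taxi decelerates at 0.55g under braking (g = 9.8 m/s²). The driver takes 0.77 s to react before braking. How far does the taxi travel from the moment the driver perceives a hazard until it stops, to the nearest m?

Total stopping distance ≈ 56 m

75 km/h ÷ 3.6 = 20.8333 m/s.
a = 0.55 × 9.8 = 5.390 m/s².
Reaction distance = v·t_r = 20.8333 × 0.77 = 16.042 m.
Braking distance = v²/(2a) = 20.8333² / (2 × 5.390) = 434.026 / 10.780 = 40.262 m.
Total = 16.042 + 40.262 = 56.304 m.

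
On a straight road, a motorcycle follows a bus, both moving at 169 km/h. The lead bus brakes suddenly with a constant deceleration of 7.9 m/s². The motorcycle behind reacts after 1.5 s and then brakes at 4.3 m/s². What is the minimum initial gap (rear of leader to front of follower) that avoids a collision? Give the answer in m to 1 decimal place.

169 km/h ÷ 3.6 = 46.9444 m/s.
Leader travels v²/(2a_L) = 2203.777 / 15.800 = 139.480 m before stopping.
Follower covers v·t_r = 46.9444 × 1.5 = 70.417 m while reacting, then v²/(2a_F) = 2203.777 / 8.600 = 256.253 m while braking, for a total of 70.417 + 256.253 = 326.670 m.
Since a_F ≤ a_L and the follower starts braking later, the follower is never slower than the leader, so the closest approach is when both have stopped.
Minimum gap = 326.670 − 139.480 = 187.190 m.

Minimum gap ≈ 187.2 m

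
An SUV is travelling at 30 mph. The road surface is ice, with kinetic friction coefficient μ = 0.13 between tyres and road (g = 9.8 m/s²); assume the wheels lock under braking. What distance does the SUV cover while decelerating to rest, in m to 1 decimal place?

Braking distance ≈ 70.6 m

30 mph × 0.44704 = 13.4112 m/s.
a = μg = 0.13 × 9.8 = 1.274 m/s².
Braking distance = v²/(2a) = 13.4112² / (2 × 1.274) = 179.860 / 2.548 = 70.589 m.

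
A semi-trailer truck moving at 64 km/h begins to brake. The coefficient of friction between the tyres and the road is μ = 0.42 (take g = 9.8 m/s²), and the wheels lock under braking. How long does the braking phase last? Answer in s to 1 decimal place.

Braking time ≈ 4.3 s

64 km/h ÷ 3.6 = 17.7778 m/s.
a = μg = 0.42 × 9.8 = 4.116 m/s².
Braking time = v/a = 17.7778 / 4.116 = 4.319 s.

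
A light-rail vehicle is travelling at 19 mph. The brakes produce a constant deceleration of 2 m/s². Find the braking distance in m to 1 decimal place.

Braking distance ≈ 18.0 m

19 mph × 0.44704 = 8.4938 m/s.
Braking distance = v²/(2a) = 8.4938² / (2 × 2.000) = 72.145 / 4.000 = 18.036 m.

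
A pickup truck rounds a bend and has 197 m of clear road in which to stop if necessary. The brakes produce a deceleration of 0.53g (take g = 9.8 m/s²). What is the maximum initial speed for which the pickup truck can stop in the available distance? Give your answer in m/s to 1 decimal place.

a = 0.53 × 9.8 = 5.194 m/s².
v²/(2a) = d ⇒ v = √(2 × 5.194 × 197) = √2046.44 = 45.2376 m/s.

Maximum speed ≈ 45.2 m/s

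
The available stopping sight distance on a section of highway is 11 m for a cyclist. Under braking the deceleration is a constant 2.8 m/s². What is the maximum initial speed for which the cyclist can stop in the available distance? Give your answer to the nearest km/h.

v²/(2a) = d ⇒ v = √(2 × 2.800 × 11) = √61.60 = 7.8486 m/s.
7.8486 m/s × 3.6 = 28.255 km/h.

Maximum speed ≈ 28 km/h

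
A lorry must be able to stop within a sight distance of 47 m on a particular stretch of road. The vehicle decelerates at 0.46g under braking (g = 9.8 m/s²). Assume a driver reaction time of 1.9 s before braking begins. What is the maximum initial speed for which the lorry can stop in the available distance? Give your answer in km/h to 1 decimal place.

a = 0.46 × 9.8 = 4.508 m/s².
Stopping distance: v·t_r + v²/(2a) = 47 with t_r = 1.9 s and a = 4.508 m/s².
So v² + 17.130 v − 423.75 = 0.
Positive root: v = −a·t_r + √((a·t_r)² + 2a·d) = −8.565 + √(73.359 + 423.75) = 13.7309 m/s.
13.7309 m/s × 3.6 = 49.431 km/h.

Maximum speed ≈ 49.4 km/h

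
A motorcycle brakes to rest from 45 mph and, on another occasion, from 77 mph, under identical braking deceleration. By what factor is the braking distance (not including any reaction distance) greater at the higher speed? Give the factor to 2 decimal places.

Factor ≈ 2.93

Braking distance d = v²/(2a), so with a fixed, d ∝ v².
Factor = (77/45)² = 1.7111² = 2.9279.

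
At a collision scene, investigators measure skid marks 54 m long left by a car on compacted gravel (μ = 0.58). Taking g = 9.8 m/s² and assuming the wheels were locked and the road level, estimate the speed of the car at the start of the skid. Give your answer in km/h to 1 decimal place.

Initial speed ≈ 89.2 km/h

Deceleration a = μg = 0.58 × 9.8 = 5.684 m/s².
v = √(2a·d) = √(2 × 5.684 × 54) = √613.872 = 24.7764 m/s.
= 24.7764 × 3.6 = 89.195 km/h.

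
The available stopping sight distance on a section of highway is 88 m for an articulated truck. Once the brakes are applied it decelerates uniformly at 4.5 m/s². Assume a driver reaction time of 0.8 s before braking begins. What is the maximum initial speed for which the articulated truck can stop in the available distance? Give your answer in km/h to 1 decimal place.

Stopping distance: v·t_r + v²/(2a) = 88 with t_r = 0.8 s and a = 4.500 m/s².
So v² + 7.200 v − 792.00 = 0.
Positive root: v = −a·t_r + √((a·t_r)² + 2a·d) = −3.600 + √(12.960 + 792.00) = 24.7718 m/s.
24.7718 m/s × 3.6 = 89.178 km/h.

Maximum speed ≈ 89.2 km/h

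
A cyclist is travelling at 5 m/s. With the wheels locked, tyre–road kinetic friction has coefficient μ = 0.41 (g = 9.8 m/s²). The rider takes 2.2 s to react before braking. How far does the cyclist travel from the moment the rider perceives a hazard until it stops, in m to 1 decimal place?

Total stopping distance ≈ 14.1 m

a = μg = 0.41 × 9.8 = 4.018 m/s².
Reaction distance = v·t_r = 5.0000 × 2.2 = 11.000 m.
Braking distance = v²/(2a) = 5.0000² / (2 × 4.018) = 25.000 / 8.036 = 3.111 m.
Total = 11.000 + 3.111 = 14.111 m.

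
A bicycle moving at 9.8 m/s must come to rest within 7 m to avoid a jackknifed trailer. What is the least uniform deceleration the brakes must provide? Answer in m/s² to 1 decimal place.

Required deceleration ≈ 6.9 m/s²

v² = 2a·d ⇒ a = v²/(2d) = 9.8000² / (2 × 7.000) = 96.040 / 14.000 = 6.8600 m/s².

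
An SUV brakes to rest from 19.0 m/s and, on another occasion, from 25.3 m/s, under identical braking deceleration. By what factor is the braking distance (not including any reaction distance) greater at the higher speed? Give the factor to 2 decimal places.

Factor ≈ 1.77

Braking distance d = v²/(2a), so with a fixed, d ∝ v².
Factor = (25.3/19.0)² = 1.3316² = 1.7732.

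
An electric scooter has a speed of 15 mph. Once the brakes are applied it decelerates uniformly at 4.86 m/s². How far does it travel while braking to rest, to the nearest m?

15 mph × 0.44704 = 6.7056 m/s.
Braking distance = v²/(2a) = 6.7056² / (2 × 4.860) = 44.965 / 9.720 = 4.626 m.

Braking distance ≈ 5 m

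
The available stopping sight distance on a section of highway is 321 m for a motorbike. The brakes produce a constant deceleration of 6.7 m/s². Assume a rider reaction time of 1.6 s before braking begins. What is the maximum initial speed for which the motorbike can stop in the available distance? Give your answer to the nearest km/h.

Maximum speed ≈ 201 km/h

Stopping distance: v·t_r + v²/(2a) = 321 with t_r = 1.6 s and a = 6.700 m/s².
So v² + 21.440 v − 4301.40 = 0.
Positive root: v = −a·t_r + √((a·t_r)² + 2a·d) = −10.720 + √(114.918 + 4301.40) = 55.7354 m/s.
55.7354 m/s × 3.6 = 200.647 km/h.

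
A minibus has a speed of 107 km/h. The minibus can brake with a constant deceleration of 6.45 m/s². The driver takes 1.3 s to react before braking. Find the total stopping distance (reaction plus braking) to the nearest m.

107 km/h ÷ 3.6 = 29.7222 m/s.
Reaction distance = v·t_r = 29.7222 × 1.3 = 38.639 m.
Braking distance = v²/(2a) = 29.7222² / (2 × 6.450) = 883.409 / 12.900 = 68.481 m.
Total = 38.639 + 68.481 = 107.120 m.

Total stopping distance ≈ 107 m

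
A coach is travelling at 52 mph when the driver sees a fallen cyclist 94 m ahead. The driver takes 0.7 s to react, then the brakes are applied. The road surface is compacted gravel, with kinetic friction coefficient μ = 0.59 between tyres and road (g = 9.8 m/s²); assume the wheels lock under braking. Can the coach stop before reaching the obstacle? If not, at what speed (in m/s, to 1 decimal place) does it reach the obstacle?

Yes — it stops about 31.0 m short of the obstacle, so it never reaches it

52 mph × 0.44704 = 23.2461 m/s.
a = μg = 0.59 × 9.8 = 5.782 m/s².
Reaction distance = 23.2461 × 0.7 = 16.272 m.
Braking distance = v²/(2a) = 540.381 / 11.564 = 46.730 m.
Total stopping distance = 16.272 + 46.730 = 63.002 m, vs 94 m available — it stops with 94 − 63.002 = 30.998 m to spare.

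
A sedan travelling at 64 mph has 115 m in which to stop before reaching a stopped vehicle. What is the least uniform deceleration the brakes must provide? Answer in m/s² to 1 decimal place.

Required deceleration ≈ 3.6 m/s²

64 mph × 0.44704 = 28.6106 m/s.
v² = 2a·d ⇒ a = v²/(2d) = 28.6106² / (2 × 115.000) = 818.566 / 230.000 = 3.5590 m/s².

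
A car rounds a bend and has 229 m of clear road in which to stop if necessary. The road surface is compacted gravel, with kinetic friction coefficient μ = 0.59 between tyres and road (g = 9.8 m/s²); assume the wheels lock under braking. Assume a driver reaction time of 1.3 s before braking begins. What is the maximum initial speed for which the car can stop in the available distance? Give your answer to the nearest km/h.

a = μg = 0.59 × 9.8 = 5.782 m/s².
Stopping distance: v·t_r + v²/(2a) = 229 with t_r = 1.3 s and a = 5.782 m/s².
So v² + 15.033 v − 2648.16 = 0.
Positive root: v = −a·t_r + √((a·t_r)² + 2a·d) = −7.517 + √(56.505 + 2648.16) = 44.4894 m/s.
44.4894 m/s × 3.6 = 160.162 km/h.

Maximum speed ≈ 160 km/h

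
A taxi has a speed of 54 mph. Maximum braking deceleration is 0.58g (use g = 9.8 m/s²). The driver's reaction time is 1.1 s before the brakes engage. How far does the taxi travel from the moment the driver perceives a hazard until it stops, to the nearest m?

54 mph × 0.44704 = 24.1402 m/s.
a = 0.58 × 9.8 = 5.684 m/s².
Reaction distance = v·t_r = 24.1402 × 1.1 = 26.554 m.
Braking distance = v²/(2a) = 24.1402² / (2 × 5.684) = 582.749 / 11.368 = 51.262 m.
Total = 26.554 + 51.262 = 77.816 m.

Total stopping distance ≈ 78 m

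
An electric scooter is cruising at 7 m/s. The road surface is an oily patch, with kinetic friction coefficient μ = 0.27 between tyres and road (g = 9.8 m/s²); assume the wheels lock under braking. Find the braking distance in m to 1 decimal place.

a = μg = 0.27 × 9.8 = 2.646 m/s².
Braking distance = v²/(2a) = 7.0000² / (2 × 2.646) = 49.000 / 5.292 = 9.259 m.

Braking distance ≈ 9.3 m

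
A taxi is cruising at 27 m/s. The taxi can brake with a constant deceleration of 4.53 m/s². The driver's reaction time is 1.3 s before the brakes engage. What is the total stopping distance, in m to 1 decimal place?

Reaction distance = v·t_r = 27.0000 × 1.3 = 35.100 m.
Braking distance = v²/(2a) = 27.0000² / (2 × 4.530) = 729.000 / 9.060 = 80.464 m.
Total = 35.100 + 80.464 = 115.564 m.

Total stopping distance ≈ 115.6 m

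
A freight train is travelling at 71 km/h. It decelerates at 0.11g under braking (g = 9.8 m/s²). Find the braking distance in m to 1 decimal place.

71 km/h ÷ 3.6 = 19.7222 m/s.
a = 0.11 × 9.8 = 1.078 m/s².
Braking distance = v²/(2a) = 19.7222² / (2 × 1.078) = 388.965 / 2.156 = 180.410 m.

Braking distance ≈ 180.4 m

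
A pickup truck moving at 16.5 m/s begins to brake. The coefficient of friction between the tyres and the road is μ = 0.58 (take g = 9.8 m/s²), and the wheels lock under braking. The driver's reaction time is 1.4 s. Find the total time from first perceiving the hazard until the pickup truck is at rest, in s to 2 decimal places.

Total time ≈ 4.30 s

a = μg = 0.58 × 9.8 = 5.684 m/s².
Braking time = v/a = 16.5000 / 5.684 = 2.903 s.
Total = 1.4 + 2.903 = 4.303 s.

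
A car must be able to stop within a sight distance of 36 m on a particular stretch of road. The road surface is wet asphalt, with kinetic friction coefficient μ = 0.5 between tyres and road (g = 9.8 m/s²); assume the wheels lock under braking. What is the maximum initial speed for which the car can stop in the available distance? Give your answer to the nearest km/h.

Maximum speed ≈ 68 km/h

a = μg = 0.5 × 9.8 = 4.900 m/s².
v²/(2a) = d ⇒ v = √(2 × 4.900 × 36) = √352.80 = 18.7830 m/s.
18.7830 m/s × 3.6 = 67.619 km/h.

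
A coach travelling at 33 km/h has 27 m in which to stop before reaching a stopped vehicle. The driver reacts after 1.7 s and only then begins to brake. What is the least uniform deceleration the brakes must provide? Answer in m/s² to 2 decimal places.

33 km/h ÷ 3.6 = 9.1667 m/s.
Distance covered during reaction = 9.1667 × 1.7 = 15.583 m.
Distance available for braking: 27 − 15.583 = 11.417 m.
v² = 2a·d ⇒ a = v²/(2d) = 9.1667² / (2 × 11.417) = 84.028 / 22.834 = 3.6800 m/s².

Required deceleration ≈ 3.68 m/s²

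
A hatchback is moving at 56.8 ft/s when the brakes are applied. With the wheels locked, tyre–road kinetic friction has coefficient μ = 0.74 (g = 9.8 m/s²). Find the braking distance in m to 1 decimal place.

Braking distance ≈ 20.7 m

56.8 ft/s × 0.3048 = 17.3126 m/s.
a = μg = 0.74 × 9.8 = 7.252 m/s².
Braking distance = v²/(2a) = 17.3126² / (2 × 7.252) = 299.726 / 14.504 = 20.665 m.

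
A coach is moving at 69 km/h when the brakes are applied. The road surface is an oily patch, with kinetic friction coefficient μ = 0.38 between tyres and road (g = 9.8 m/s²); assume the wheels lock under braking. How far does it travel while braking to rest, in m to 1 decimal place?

69 km/h ÷ 3.6 = 19.1667 m/s.
a = μg = 0.38 × 9.8 = 3.724 m/s².
Braking distance = v²/(2a) = 19.1667² / (2 × 3.724) = 367.362 / 7.448 = 49.324 m.

Braking distance ≈ 49.3 m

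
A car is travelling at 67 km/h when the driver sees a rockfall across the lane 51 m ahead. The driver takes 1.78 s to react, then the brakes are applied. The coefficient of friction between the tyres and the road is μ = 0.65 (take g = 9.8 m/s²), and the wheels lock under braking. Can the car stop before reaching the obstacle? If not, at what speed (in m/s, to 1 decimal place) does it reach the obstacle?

67 km/h ÷ 3.6 = 18.6111 m/s.
a = μg = 0.65 × 9.8 = 6.370 m/s².
Reaction distance = 18.6111 × 1.78 = 33.128 m.
Braking distance needed to stop: v²/(2a) = 346.373 / 12.740 = 27.188 m, so total needed = 33.128 + 27.188 = 60.316 m > 51 m — it cannot stop.
Distance remaining when braking begins: 51 − 33.128 = 17.872 m.
v² = v₀² − 2a·d = 346.373 − 2 × 6.370 × 17.872 = 118.684 m²/s².
v = √118.684 = 10.894 m/s.

No — it strikes the obstacle at 10.9 m/s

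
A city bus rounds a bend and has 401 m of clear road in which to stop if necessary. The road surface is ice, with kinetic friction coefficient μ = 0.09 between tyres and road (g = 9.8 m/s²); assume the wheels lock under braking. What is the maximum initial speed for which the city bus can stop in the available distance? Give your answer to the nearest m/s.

Maximum speed ≈ 27 m/s

a = μg = 0.09 × 9.8 = 0.882 m/s².
v²/(2a) = d ⇒ v = √(2 × 0.882 × 401) = √707.36 = 26.5962 m/s.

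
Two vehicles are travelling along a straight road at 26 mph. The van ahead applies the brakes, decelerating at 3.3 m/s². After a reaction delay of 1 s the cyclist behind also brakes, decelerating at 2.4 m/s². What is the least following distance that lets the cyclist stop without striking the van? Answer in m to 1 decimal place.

Minimum gap ≈ 19.3 m

26 mph × 0.44704 = 11.6230 m/s.
Leader travels v²/(2a_L) = 135.094 / 6.600 = 20.469 m before stopping.
Follower covers v·t_r = 11.6230 × 1 = 11.623 m while reacting, then v²/(2a_F) = 135.094 / 4.800 = 28.145 m while braking, for a total of 11.623 + 28.145 = 39.768 m.
Since a_F ≤ a_L and the follower starts braking later, the follower is never slower than the leader, so the closest approach is when both have stopped.
Minimum gap = 39.768 − 20.469 = 19.299 m.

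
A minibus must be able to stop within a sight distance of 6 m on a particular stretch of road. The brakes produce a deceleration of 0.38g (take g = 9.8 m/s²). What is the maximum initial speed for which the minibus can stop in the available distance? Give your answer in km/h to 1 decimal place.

Maximum speed ≈ 24.1 km/h

a = 0.38 × 9.8 = 3.724 m/s².
v²/(2a) = d ⇒ v = √(2 × 3.724 × 6) = √44.69 = 6.6851 m/s.
6.6851 m/s × 3.6 = 24.066 km/h.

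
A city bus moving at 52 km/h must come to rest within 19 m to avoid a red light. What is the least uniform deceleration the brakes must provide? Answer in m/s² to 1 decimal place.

Required deceleration ≈ 5.5 m/s²

52 km/h ÷ 3.6 = 14.4444 m/s.
v² = 2a·d ⇒ a = v²/(2d) = 14.4444² / (2 × 19.000) = 208.641 / 38.000 = 5.4906 m/s².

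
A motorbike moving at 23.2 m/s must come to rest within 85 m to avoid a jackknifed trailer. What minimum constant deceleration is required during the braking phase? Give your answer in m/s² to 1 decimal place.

Required deceleration ≈ 3.2 m/s²

v² = 2a·d ⇒ a = v²/(2d) = 23.2000² / (2 × 85.000) = 538.240 / 170.000 = 3.1661 m/s².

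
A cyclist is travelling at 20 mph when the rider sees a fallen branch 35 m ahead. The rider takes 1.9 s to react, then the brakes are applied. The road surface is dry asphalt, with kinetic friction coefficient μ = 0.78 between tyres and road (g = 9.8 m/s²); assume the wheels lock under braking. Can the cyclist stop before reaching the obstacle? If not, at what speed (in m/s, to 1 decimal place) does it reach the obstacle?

20 mph × 0.44704 = 8.9408 m/s.
a = μg = 0.78 × 9.8 = 7.644 m/s².
Reaction distance = 8.9408 × 1.9 = 16.988 m.
Braking distance = v²/(2a) = 79.938 / 15.288 = 5.229 m.
Total stopping distance = 16.988 + 5.229 = 22.217 m, vs 35 m available — it stops with 35 − 22.217 = 12.783 m to spare.

Yes — it stops about 12.8 m short of the obstacle, so it never reaches it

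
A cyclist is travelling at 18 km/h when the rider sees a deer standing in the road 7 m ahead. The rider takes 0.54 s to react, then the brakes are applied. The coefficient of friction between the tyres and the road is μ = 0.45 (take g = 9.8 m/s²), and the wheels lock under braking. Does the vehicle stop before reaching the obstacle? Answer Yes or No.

18 km/h ÷ 3.6 = 5.0000 m/s.
a = μg = 0.45 × 9.8 = 4.410 m/s².
Reaction distance = 5.0000 × 0.54 = 2.700 m.
Braking distance = v²/(2a) = 25.000 / 8.820 = 2.834 m.
Total stopping distance = 2.700 + 2.834 = 5.534 m, vs 7 m available — it stops with 7 − 5.534 = 1.466 m to spare.

Yes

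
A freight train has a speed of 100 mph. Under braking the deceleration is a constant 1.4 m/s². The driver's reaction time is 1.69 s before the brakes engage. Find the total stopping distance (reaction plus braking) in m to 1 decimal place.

100 mph × 0.44704 = 44.7040 m/s.
Reaction distance = v·t_r = 44.7040 × 1.69 = 75.550 m.
Braking distance = v²/(2a) = 44.7040² / (2 × 1.400) = 1998.448 / 2.800 = 713.731 m.
Total = 75.550 + 713.731 = 789.281 m.

Total stopping distance ≈ 789.3 m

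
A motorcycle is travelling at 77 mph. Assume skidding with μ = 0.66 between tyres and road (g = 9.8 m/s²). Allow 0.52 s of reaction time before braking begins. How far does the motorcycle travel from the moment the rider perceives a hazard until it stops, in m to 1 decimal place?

77 mph × 0.44704 = 34.4221 m/s.
a = μg = 0.66 × 9.8 = 6.468 m/s².
Reaction distance = v·t_r = 34.4221 × 0.52 = 17.899 m.
Braking distance = v²/(2a) = 34.4221² / (2 × 6.468) = 1184.881 / 12.936 = 91.596 m.
Total = 17.899 + 91.596 = 109.495 m.

Total stopping distance ≈ 109.5 m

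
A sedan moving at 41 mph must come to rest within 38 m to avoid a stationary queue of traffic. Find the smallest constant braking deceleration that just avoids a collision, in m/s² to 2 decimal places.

41 mph × 0.44704 = 18.3286 m/s.
v² = 2a·d ⇒ a = v²/(2d) = 18.3286² / (2 × 38.000) = 335.938 / 76.000 = 4.4202 m/s².

Required deceleration ≈ 4.42 m/s²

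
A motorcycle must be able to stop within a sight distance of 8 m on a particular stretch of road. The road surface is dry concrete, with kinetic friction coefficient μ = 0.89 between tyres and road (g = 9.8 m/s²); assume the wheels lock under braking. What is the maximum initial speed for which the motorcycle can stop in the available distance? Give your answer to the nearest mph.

a = μg = 0.89 × 9.8 = 8.722 m/s².
v²/(2a) = d ⇒ v = √(2 × 8.722 × 8) = √139.55 = 11.8131 m/s.
11.8131 m/s ÷ 0.44704 = 26.425 mph.

Maximum speed ≈ 26 mph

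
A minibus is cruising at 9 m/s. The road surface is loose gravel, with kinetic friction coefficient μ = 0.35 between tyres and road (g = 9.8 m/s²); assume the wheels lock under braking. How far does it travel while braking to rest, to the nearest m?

a = μg = 0.35 × 9.8 = 3.430 m/s².
Braking distance = v²/(2a) = 9.0000² / (2 × 3.430) = 81.000 / 6.860 = 11.808 m.

Braking distance ≈ 12 m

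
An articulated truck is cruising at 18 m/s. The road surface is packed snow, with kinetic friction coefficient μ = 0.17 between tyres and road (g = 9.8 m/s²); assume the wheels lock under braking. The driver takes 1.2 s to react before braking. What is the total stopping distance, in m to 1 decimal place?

a = μg = 0.17 × 9.8 = 1.666 m/s².
Reaction distance = v·t_r = 18.0000 × 1.2 = 21.600 m.
Braking distance = v²/(2a) = 18.0000² / (2 × 1.666) = 324.000 / 3.332 = 97.239 m.
Total = 21.600 + 97.239 = 118.839 m.

Total stopping distance ≈ 118.8 m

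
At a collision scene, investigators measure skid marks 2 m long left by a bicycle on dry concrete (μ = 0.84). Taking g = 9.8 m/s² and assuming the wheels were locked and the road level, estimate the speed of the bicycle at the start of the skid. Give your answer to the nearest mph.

Initial speed ≈ 13 mph

Deceleration a = μg = 0.84 × 9.8 = 8.232 m/s².
v = √(2a·d) = √(2 × 8.232 × 2) = √32.928 = 5.7383 m/s.
= 5.7383 ÷ 0.44704 = 12.836 mph.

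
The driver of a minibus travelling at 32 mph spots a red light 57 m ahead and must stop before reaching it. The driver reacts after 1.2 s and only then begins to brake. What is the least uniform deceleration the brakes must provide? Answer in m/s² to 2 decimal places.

Required deceleration ≈ 2.57 m/s²

32 mph × 0.44704 = 14.3053 m/s.
Distance covered during reaction = 14.3053 × 1.2 = 17.166 m.
Distance available for braking: 57 − 17.166 = 39.834 m.
v² = 2a·d ⇒ a = v²/(2d) = 14.3053² / (2 × 39.834) = 204.642 / 79.668 = 2.5687 m/s².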